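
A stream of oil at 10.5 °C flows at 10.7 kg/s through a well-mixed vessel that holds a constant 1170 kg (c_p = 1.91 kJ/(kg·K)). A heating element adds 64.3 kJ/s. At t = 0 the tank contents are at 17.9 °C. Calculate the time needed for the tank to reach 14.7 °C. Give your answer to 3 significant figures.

153 s

M c_p dT/dt = ṁ c_p (T_in − T) + Q̇.
τ = M/ṁ = 109.35 s; T_ss = T_in + Q̇/(ṁ c_p) = 13.646 °C.
T(t) = T_ss + (T₀ − T_ss) e^(−t/τ). Set T = 14.7:
e^(−t/τ) = (14.7 − 13.646)/(17.9 − 13.646) = 0.24772
t = −109.35 · ln(0.24772) = 152.59 s.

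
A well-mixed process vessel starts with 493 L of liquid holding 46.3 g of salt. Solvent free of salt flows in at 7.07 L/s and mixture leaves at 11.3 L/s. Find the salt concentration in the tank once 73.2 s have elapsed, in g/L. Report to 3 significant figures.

0.0180 g/L

Let m(t) be the amount of salt. Volume: V(t) = V₀ + (Q_in − Q_out) t = 493 − 4.2300 t; V(73.2) = 183.36 L.
No salt enters, so dm/dt = −Q_out · (m/V).
dm/m = −Q_out dt/(V₀ − 4.2300 t); integrating gives ln(m/m₀) = −(Q_out/(Q_in−Q_out)) ln(V/V₀).
m = m₀ (V₀/V)^(Q_out/(Q_in−Q_out)) = 46.3 × (493/183.36)^(-2.6714) = 3.2971 g.
C = m/V = 3.2971/183.36 = 0.017981 g/L.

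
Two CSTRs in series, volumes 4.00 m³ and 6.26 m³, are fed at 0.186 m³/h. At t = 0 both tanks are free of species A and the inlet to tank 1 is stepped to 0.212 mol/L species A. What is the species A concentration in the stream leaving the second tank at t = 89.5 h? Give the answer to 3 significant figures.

Time constants: τᵢ = Vᵢ/Q for each well-mixed tank.
τ₁ = 4.00/0.186 = 21.505 h; τ₂ = 6.26/0.186 = 33.656 h.
Tank 1: C₁ = C_in(1 − e^(−t/τ₁)). Tank 2 (τ₁ ≠ τ₂): C₂ = C_in[1 − (τ₁ e^(−t/τ₁) − τ₂ e^(−t/τ₂))/(τ₁ − τ₂)].
At t = 89.5: e^(−t/τ₁) = 0.015580, e^(−t/τ₂) = 0.070000.
C₂ = 0.212·[1 − (21.505·0.015580 − 33.656·0.070000)/(-12.151)] = 0.212·0.83368 = 0.17674 mol/L.

0.177 mol/L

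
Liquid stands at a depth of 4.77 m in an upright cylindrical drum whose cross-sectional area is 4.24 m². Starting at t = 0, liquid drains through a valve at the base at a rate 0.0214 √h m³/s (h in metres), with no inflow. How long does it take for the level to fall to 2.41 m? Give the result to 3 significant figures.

With no inflow, A dh/dt = −0.0214 √h.
This is separable: 2 d(√h)/dt = −0.0214/A, so √h = √h₀ − (0.0214/(2A)) t.
t = 2A(√h₀ − √h)/0.0214 = 2·4.24·(√4.77 − √2.41)/0.0214
  = 8.4800 × (2.1840 − 1.5524) / 0.0214 = 250.29 s.

250 s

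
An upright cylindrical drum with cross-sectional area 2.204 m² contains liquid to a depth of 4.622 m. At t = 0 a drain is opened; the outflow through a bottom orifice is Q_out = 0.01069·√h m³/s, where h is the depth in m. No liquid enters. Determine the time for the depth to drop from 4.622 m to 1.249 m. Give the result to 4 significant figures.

With no inflow, A dh/dt = −0.01069 √h.
∫ h^(−1/2) dh = −(0.01069/A) ∫ dt, giving 2√h = 2√h₀ − (0.01069/A) t.
t = 2A(√h₀ − √h)/0.01069 = 2·2.204·(√4.622 − √1.249)/0.01069
  = 4.40800 × (2.14988 − 1.11759) / 0.01069 = 425.666 s.

425.7 s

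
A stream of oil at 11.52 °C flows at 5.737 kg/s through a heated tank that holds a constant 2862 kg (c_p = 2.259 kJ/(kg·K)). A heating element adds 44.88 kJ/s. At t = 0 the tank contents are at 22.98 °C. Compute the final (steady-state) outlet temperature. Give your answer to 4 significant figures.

Unsteady energy balance on the tank contents: M c_p dT/dt = ṁ c_p (T_in − T) + 44.88.
At steady state dT/dt = 0 ⇒ T_ss = T_in + Q̇/(ṁ c_p) = 11.52 + 44.88/(5.737·2.259) = 14.9830 °C.

14.98 °C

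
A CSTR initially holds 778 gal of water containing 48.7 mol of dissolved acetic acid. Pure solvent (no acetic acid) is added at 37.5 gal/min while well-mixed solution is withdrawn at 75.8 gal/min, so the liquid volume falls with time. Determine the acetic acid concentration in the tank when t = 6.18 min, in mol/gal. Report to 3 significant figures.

Total volume: dV/dt = Q_in − Q_out = -38.300 gal/min, so V(t) = 778 − 38.300 t and V(6.18) = 541.31 gal.
Species balance (pure solvent in): dm/dt = −Q_out · m/V(t).
dm/m = −Q_out dt/(V₀ − 38.300 t); integrating gives ln(m/m₀) = −(Q_out/(Q_in−Q_out)) ln(V/V₀).
m = m₀ (V₀/V)^(Q_out/(Q_in−Q_out)) = 48.7 × (778/541.31)^(-1.9791) = 23.755 mol.
C = m/V = 23.755/541.31 = 0.043884 mol/gal.

0.0439 mol/gal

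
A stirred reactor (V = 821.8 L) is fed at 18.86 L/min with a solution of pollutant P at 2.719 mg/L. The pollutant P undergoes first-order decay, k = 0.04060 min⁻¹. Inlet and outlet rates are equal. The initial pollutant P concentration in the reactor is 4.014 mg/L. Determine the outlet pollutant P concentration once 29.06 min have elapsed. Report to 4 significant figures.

1.460 mg/L

Species balance: V dC/dt = Q C_in − Q C − k V C.
dC/dt = (Q/V) C_in − (Q/V + k) C; effective rate a = Q/V + k = 0.0229496 + 0.04060 = 0.0635496 min⁻¹.
C_ss = Q C_in/(Q + kV) = 0.981910 mg/L; C(t) = C_ss + (C₀ − C_ss) e^(−a t).
C(29.06) = 0.981910 + (3.03209)·e^(−0.0635496·29.06) = 0.981910 + (3.03209)·0.157749 = 1.46022 mg/L.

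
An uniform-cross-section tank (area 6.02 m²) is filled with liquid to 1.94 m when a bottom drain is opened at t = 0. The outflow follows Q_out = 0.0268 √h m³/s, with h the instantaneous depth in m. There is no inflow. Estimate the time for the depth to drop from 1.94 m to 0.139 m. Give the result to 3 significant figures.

458 s

A dh/dt = −Q_out = −0.0268 √h.
This is separable: 2 d(√h)/dt = −0.0268/A, so √h = √h₀ − (0.0268/(2A)) t.
t = 2A(√h₀ − √h)/0.0268 = 2·6.02·(√1.94 − √0.139)/0.0268
  = 12.040 × (1.3928 − 0.37283) / 0.0268 = 458.24 s.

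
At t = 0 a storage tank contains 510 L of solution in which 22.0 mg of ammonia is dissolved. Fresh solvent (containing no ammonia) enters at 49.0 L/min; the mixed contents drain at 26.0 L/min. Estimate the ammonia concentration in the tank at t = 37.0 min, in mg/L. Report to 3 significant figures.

Total volume: dV/dt = Q_in − Q_out = 23.000 L/min, so V(t) = 510 + 23.000 t and V(37.0) = 1361.0 L.
Species balance (pure solvent in): dm/dt = −Q_out · m/V(t).
dm/m = −Q_out dt/(V₀ + 23.000 t); integrating gives ln(m/m₀) = −(Q_out/(Q_in−Q_out)) ln(V/V₀).
m = m₀ (V₀/V)^(Q_out/(Q_in−Q_out)) = 22.0 × (510/1361.0)^(1.1304) = 7.2532 mg.
C = m/V = 7.2532/1361.0 = 0.0053293 mg/L.

0.00533 mg/L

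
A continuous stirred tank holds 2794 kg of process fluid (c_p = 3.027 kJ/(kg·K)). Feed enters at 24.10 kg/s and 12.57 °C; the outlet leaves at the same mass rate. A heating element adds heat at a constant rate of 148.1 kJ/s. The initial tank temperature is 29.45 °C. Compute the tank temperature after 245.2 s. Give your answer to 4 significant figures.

M c_p dT/dt = ṁ c_p (T_in − T) + Q̇.
τ = M/ṁ = 115.934 s; T_ss = T_in + Q̇/(ṁ c_p) = 12.57 + 148.1/(24.10·3.027) = 14.6001 °C.
This is linear first-order; T(t) = T_ss + (T₀ − T_ss) e^(−t/τ).
T(245.2) = 14.6001 + (14.8499)·e^(−245.2/115.934) = 14.6001 + (14.8499)·0.120633 = 16.3915 °C.

16.39 °C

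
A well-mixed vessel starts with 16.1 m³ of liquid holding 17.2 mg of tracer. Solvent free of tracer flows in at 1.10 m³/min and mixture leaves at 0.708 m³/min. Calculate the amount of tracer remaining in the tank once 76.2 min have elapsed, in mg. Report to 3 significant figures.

2.59 mg

Total volume: dV/dt = Q_in − Q_out = 0.39200 m³/min, so V(t) = 16.1 + 0.39200 t and V(76.2) = 45.970 m³.
No tracer enters, so dm/dt = −Q_out · (m/V).
dm/m = −Q_out dt/(V₀ + 0.39200 t); integrating gives ln(m/m₀) = −(Q_out/(Q_in−Q_out)) ln(V/V₀).
m = m₀ (V₀/V)^(Q_out/(Q_in−Q_out)) = 17.2 × (16.1/45.970)^(1.8061) = 2.5856 mg.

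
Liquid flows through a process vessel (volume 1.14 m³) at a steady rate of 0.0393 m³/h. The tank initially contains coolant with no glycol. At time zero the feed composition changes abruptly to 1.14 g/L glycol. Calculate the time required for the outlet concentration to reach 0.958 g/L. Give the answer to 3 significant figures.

53.2 h

Transient balance on the dissolved component: V dC/dt = Q(C_in − C), so τ = V/Q = 29.008 h.
C(t) = C_in + (C₀ − C_in) e^(−t/τ). Set C = 0.958 and solve for t:
e^(−t/τ) = (C − C_in)/(C₀ − C_in) = (0.958 − 1.14)/(0 − 1.14) = 0.15965
t = −τ ln(…) = 29.008 × 1.8348 = 53.223 h.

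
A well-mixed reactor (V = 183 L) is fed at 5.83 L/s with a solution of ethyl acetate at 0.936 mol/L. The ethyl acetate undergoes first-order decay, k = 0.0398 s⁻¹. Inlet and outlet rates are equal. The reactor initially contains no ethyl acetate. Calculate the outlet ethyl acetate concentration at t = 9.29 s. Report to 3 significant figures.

0.202 mol/L

Species balance: V dC/dt = Q C_in − Q C − k V C.
dC/dt = (Q/V) C_in − (Q/V + k) C; effective rate a = Q/V + k = 0.031858 + 0.0398 = 0.071658 s⁻¹.
C_ss = Q C_in/(Q + kV) = 0.41613 mol/L; C(t) = C_ss + (C₀ − C_ss) e^(−a t).
C(9.29) = 0.41613 + (-0.41613)·e^(−0.071658·9.29) = 0.41613 + (-0.41613)·0.51391 = 0.20228 mol/L.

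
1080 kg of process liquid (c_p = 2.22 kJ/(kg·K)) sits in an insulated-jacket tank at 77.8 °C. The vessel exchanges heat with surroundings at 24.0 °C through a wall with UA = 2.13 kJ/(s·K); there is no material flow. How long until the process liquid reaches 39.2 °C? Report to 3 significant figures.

1420 s

Energy balance: M c_p dT/dt = −UA(T − T_amb).
τ = M c_p/UA = 1125.6 s; T_ss = T_amb = 24.000 °C.
T(t) = T_ss + (T₀ − T_ss)e^(−t/τ); set T = 39.2:
t = −τ ln[(T − T_ss)/(T₀ − T_ss)] = −1125.6 · ln(0.28253) = 1422.8 s.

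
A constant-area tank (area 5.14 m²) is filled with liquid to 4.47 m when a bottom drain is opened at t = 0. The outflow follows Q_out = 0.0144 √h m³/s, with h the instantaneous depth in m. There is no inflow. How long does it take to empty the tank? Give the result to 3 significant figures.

1510 s

Volume balance on the tank: A dh/dt = −0.0144 √h.
Separate and integrate: 2(√h − √h₀) = −(0.0144/A) t.
Set h = 0: 2√h₀ = (0.0144/A) t_empty ⇒ t_empty = 2A√h₀/0.0144.
t_empty = 2·5.14·√4.47/0.0144 = 10.280·2.1142/0.0144 = 1509.3 s.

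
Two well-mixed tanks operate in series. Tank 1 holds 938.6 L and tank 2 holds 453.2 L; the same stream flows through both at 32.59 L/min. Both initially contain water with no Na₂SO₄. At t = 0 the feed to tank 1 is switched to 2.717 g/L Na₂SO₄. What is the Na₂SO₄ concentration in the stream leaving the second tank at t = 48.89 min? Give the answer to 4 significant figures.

Each tank obeys Vᵢ dCᵢ/dt = Q(Cᵢ₋₁ − Cᵢ), so τᵢ = Vᵢ/Q.
τ₁ = 938.6/32.59 = 28.8002 min; τ₂ = 453.2/32.59 = 13.9061 min.
Solving the cascade with C₁(0)=C₂(0)=0 gives C₂(t) = C_in[1 − (τ₁ e^(−t/τ₁) − τ₂ e^(−t/τ₂))/(τ₁ − τ₂)].
At t = 48.89: e^(−t/τ₁) = 0.183131, e^(−t/τ₂) = 0.0297263.
C₂ = 2.717·[1 − (28.8002·0.183131 − 13.9061·0.0297263)/(14.8941)] = 2.717·0.673641 = 1.83028 g/L.

1.830 g/L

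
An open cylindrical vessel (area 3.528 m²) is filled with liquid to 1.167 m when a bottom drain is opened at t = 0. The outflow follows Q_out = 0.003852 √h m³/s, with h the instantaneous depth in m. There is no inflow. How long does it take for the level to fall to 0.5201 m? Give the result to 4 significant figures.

Mass balance (ρ constant): A dh/dt = −0.003852 √h.
This is separable: 2 d(√h)/dt = −0.003852/A, so √h = √h₀ − (0.003852/(2A)) t.
t = 2A(√h₀ − √h)/0.003852 = 2·3.528·(√1.167 − √0.5201)/0.003852
  = 7.05600 × (1.08028 − 0.721180) / 0.003852 = 657.787 s.

657.8 s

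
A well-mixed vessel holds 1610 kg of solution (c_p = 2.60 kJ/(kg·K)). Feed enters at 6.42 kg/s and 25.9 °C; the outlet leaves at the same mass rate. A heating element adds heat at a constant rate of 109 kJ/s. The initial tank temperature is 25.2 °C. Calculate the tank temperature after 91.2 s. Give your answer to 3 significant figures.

27.4 °C

First-law balance (no shaft work): M c_p dT/dt = ṁ c_p (T_in − T) + 109.
τ = M/ṁ = 250.78 s; T_ss = T_in + Q̇/(ṁ c_p) = 25.9 + 109/(6.42·2.60) = 32.430 °C.
Integrating: T(t) = T_ss + (T₀ − T_ss) e^(−t/τ).
T(91.2) = 32.430 + (-7.2301)·e^(−91.2/250.78) = 32.430 + (-7.2301)·0.69512 = 27.404 °C.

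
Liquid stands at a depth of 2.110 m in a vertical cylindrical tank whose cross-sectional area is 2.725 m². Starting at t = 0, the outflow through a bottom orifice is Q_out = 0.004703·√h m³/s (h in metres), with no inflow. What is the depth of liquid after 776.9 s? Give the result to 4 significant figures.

0.6118 m

Mass balance (ρ constant): A dh/dt = −0.004703 √h.
∫ h^(−1/2) dh = −(0.004703/A) ∫ dt, giving 2√h = 2√h₀ − (0.004703/A) t.
√h = √2.110 − 0.004703·776.9/(2·2.725) = 1.45258 − 0.670415 = 0.782169.
h = 0.782169² = 0.611788 m.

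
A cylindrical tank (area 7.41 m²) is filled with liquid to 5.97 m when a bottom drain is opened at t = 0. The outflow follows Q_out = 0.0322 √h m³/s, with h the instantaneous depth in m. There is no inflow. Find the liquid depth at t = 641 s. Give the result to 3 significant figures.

1.10 m

A dh/dt = −Q_out = −0.0322 √h.
∫ h^(−1/2) dh = −(0.0322/A) ∫ dt, giving 2√h = 2√h₀ − (0.0322/A) t.
√h = √5.97 − 0.0322·641/(2·7.41) = 2.4434 − 1.3927 = 1.0506.
h = 1.0506² = 1.1038 m.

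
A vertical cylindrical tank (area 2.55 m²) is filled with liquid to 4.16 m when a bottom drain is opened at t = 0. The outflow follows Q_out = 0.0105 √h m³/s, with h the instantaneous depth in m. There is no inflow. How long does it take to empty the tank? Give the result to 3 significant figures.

991 s

With no inflow, A dh/dt = −0.0105 √h.
Separate and integrate: 2(√h − √h₀) = −(0.0105/A) t.
Tank is empty when √h = 0: t_empty = 2A√h₀/0.0105.
t_empty = 2·2.55·√4.16/0.0105 = 5.1000·2.0396/0.0105 = 990.67 s.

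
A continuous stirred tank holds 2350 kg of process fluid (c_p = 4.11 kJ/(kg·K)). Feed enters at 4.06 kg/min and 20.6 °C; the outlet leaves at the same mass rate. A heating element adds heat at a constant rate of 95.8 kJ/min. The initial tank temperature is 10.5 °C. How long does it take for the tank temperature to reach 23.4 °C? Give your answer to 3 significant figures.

First-law balance (no shaft work): M c_p dT/dt = ṁ c_p (T_in − T) + 95.8.
τ = M/ṁ = 578.82 min; T_ss = T_in + Q̇/(ṁ c_p) = 26.341 °C.
T(t) = T_ss + (T₀ − T_ss) e^(−t/τ). Set T = 23.4:
e^(−t/τ) = (23.4 − 26.341)/(10.5 − 26.341) = 0.18566
t = −578.82 · ln(0.18566) = 974.62 min.

975 min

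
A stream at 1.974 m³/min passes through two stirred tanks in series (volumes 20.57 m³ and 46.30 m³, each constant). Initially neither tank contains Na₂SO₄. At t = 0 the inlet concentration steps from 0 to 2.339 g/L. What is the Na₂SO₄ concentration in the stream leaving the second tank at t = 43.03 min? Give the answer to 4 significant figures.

Species balance on tank i: dCᵢ/dt = (Cᵢ₋₁ − Cᵢ)/τᵢ with τᵢ = Vᵢ/Q.
τ₁ = 20.57/1.974 = 10.4205 min; τ₂ = 46.30/1.974 = 23.4549 min.
Tank 1: C₁ = C_in(1 − e^(−t/τ₁)). Tank 2 (τ₁ ≠ τ₂): C₂ = C_in[1 − (τ₁ e^(−t/τ₁) − τ₂ e^(−t/τ₂))/(τ₁ − τ₂)].
At t = 43.03: e^(−t/τ₁) = 0.0160930, e^(−t/τ₂) = 0.159680.
C₂ = 2.339·[1 − (10.4205·0.0160930 − 23.4549·0.159680)/(-13.0344)] = 2.339·0.725529 = 1.69701 g/L.

1.697 g/L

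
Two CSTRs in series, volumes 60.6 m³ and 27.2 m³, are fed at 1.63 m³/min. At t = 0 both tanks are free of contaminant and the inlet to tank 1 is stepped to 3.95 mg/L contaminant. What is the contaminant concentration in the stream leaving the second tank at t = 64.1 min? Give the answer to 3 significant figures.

Time constants: τᵢ = Vᵢ/Q for each well-mixed tank.
τ₁ = 60.6/1.63 = 37.178 min; τ₂ = 27.2/1.63 = 16.687 min.
Tank 1: C₁ = C_in(1 − e^(−t/τ₁)). Tank 2 (τ₁ ≠ τ₂): C₂ = C_in[1 − (τ₁ e^(−t/τ₁) − τ₂ e^(−t/τ₂))/(τ₁ − τ₂)].
At t = 64.1: e^(−t/τ₁) = 0.17833, e^(−t/τ₂) = 0.021466.
C₂ = 3.95·[1 − (37.178·0.17833 − 16.687·0.021466)/(20.491)] = 3.95·0.69393 = 2.7410 mg/L.

2.74 mg/L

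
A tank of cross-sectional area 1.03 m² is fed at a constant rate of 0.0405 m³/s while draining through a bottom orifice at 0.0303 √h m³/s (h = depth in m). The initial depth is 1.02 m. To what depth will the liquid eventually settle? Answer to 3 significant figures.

A dh/dt = Q_in − 0.0303 √h. Steady state requires inflow = outflow:
Q_in = 0.0303 √h_ss ⇒ √h_ss = 0.0405/0.0303 = 1.3366.
h_ss = 1.3366² = 1.7866 m. (Since h₀ = 1.02 m < h_ss, the level will rise toward this value.)

1.79 m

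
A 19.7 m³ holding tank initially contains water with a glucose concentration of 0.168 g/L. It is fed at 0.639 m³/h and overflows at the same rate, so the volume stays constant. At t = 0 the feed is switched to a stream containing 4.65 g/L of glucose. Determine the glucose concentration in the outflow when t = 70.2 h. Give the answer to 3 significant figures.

Species balance on the tank: V dC/dt = Q(C_in − C).
So dC/dt = (C_in − C)/τ with τ = V/Q = 19.7/0.639 = 30.829 h.
Integrating: C(t) = C_in + (C₀ − C_in) e^(−t/τ).
C(70.2) = 4.65 + (0.168 − 4.65)·e^(−70.2/30.829) = 4.65 + (-4.4820)·0.10259 = 4.1902 g/L.

4.19 g/L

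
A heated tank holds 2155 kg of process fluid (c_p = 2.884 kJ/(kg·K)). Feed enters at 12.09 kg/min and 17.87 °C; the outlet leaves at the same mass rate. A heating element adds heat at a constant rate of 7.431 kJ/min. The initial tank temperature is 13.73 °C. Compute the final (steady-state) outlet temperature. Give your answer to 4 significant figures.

M c_p dT/dt = ṁ c_p (T_in − T) + Q̇.
At steady state dT/dt = 0 ⇒ T_ss = T_in + Q̇/(ṁ c_p) = 17.87 + 7.431/(12.09·2.884) = 18.0831 °C.

18.08 °C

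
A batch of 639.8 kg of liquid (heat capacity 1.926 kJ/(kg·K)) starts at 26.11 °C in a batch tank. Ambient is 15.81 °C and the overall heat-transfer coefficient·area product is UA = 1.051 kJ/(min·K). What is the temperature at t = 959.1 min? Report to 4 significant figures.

Lumped-capacitance energy balance: M c_p dT/dt = UA(T_amb − T).
dT/dt = (T_ss − T)/τ with T_ss = T_amb = 15.8100 °C, τ = M c_p/UA = 639.8·1.926/1.051 = 1172.46 min.
Integrating: T(t) = T_ss + (T₀ − T_ss) e^(−t/τ).
T(959.1) = 15.8100 + (10.3000)·0.441303 = 20.3554 °C.

20.36 °C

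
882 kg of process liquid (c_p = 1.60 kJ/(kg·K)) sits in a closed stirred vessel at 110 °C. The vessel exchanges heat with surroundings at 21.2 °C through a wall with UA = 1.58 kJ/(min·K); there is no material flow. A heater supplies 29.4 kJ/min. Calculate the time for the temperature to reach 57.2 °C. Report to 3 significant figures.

Unsteady energy balance on the tank contents: M c_p dT/dt = −UA(T − T_amb) + Q̇.
τ = M c_p/UA = 893.16 min; T_ss = T_amb + Q̇/UA = 21.2 + 29.4/1.58 = 39.808 °C.
T(t) = T_ss + (T₀ − T_ss)e^(−t/τ); set T = 57.2:
t = −τ ln[(T − T_ss)/(T₀ − T_ss)] = −893.16 · ln(0.24778) = 1246.1 min.

1250 min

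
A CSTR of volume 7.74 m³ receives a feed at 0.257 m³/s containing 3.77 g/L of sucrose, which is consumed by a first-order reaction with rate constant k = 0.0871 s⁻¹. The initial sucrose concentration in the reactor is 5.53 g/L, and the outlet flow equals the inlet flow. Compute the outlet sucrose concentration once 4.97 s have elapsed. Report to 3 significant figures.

3.51 g/L

Accumulation = in − out − consumed: V dC/dt = Q C_in − Q C − k V C.
This is linear with rate a = Q/V + k = 0.12030 s⁻¹.
C_ss = Q C_in/(Q + kV) = 1.0405 g/L; C(t) = C_ss + (C₀ − C_ss) e^(−a t).
C(4.97) = 1.0405 + (4.4895)·e^(−0.12030·4.97) = 1.0405 + (4.4895)·0.54996 = 3.5096 g/L.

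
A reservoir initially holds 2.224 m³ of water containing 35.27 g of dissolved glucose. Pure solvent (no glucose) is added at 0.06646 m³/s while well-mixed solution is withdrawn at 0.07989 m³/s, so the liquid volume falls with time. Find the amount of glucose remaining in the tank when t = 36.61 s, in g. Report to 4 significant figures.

7.979 g

Let m(t) be the amount of glucose. Volume: V(t) = V₀ + (Q_in − Q_out) t = 2.224 − 0.0134300 t; V(36.61) = 1.73233 m³.
Solute balance: dm/dt = 0 − Q_out C = −Q_out m/V(t).
Separate: dm/m = −Q_out dt/V(t) ⇒ ln(m/m₀) = −(Q_out/(Q_in−Q_out)) ln(V/V₀).
m = m₀ (V₀/V)^(Q_out/(Q_in−Q_out)) = 35.27 × (2.224/1.73233)^(-5.94862) = 7.97906 g.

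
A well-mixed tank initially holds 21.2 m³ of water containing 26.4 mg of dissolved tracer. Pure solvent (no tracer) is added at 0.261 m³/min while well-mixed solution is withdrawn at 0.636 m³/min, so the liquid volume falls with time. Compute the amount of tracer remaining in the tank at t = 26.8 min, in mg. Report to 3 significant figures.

Let m(t) be the amount of tracer. Volume: V(t) = V₀ + (Q_in − Q_out) t = 21.2 − 0.37500 t; V(26.8) = 11.150 m³.
Solute balance: dm/dt = 0 − Q_out C = −Q_out m/V(t).
dm/m = −Q_out dt/(V₀ − 0.37500 t); integrating gives ln(m/m₀) = −(Q_out/(Q_in−Q_out)) ln(V/V₀).
m = m₀ (V₀/V)^(Q_out/(Q_in−Q_out)) = 26.4 × (21.2/11.150)^(-1.6960) = 8.8780 mg.

8.88 mg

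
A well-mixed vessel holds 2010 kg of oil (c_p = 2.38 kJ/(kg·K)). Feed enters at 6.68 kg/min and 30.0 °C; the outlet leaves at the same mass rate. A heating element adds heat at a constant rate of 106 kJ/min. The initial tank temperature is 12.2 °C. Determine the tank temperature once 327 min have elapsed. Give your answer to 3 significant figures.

28.4 °C

Energy balance: M c_p dT/dt = ṁ c_p (T_in − T) + 106.
τ = M/ṁ = 300.90 min; T_ss = T_in + Q̇/(ṁ c_p) = 30.0 + 106/(6.68·2.38) = 36.667 °C.
Solution: T(t) = T_ss + (T₀ − T_ss) e^(−t/τ).
T(327) = 36.667 + (-24.467)·e^(−327/300.90) = 36.667 + (-24.467)·0.33731 = 28.414 °C.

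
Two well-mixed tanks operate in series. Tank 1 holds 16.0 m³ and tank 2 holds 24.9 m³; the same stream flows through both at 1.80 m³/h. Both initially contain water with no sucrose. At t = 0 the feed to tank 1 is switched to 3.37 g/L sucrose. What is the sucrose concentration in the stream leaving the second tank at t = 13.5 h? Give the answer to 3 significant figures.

Species balance on tank i: dCᵢ/dt = (Cᵢ₋₁ − Cᵢ)/τᵢ with τᵢ = Vᵢ/Q.
τ₁ = 16.0/1.80 = 8.8889 h; τ₂ = 24.9/1.80 = 13.833 h.
Tank 1: C₁ = C_in(1 − e^(−t/τ₁)). Tank 2 (τ₁ ≠ τ₂): C₂ = C_in[1 − (τ₁ e^(−t/τ₁) − τ₂ e^(−t/τ₂))/(τ₁ − τ₂)].
At t = 13.5: e^(−t/τ₁) = 0.21899, e^(−t/τ₂) = 0.37685.
C₂ = 3.37·[1 − (8.8889·0.21899 − 13.833·0.37685)/(-4.9444)] = 3.37·0.33934 = 1.1436 g/L.

1.14 g/L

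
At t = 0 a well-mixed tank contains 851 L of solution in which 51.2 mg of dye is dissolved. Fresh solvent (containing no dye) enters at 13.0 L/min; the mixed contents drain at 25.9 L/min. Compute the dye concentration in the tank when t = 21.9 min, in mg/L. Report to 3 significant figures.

Total volume: dV/dt = Q_in − Q_out = -12.900 L/min, so V(t) = 851 − 12.900 t and V(21.9) = 568.49 L.
Solute balance: dm/dt = 0 − Q_out C = −Q_out m/V(t).
dm/m = −Q_out dt/(V₀ − 12.900 t); integrating gives ln(m/m₀) = −(Q_out/(Q_in−Q_out)) ln(V/V₀).
m = m₀ (V₀/V)^(Q_out/(Q_in−Q_out)) = 51.2 × (851/568.49)^(-2.0078) = 22.777 mg.
C = m/V = 22.777/568.49 = 0.040066 mg/L.

0.0401 mg/L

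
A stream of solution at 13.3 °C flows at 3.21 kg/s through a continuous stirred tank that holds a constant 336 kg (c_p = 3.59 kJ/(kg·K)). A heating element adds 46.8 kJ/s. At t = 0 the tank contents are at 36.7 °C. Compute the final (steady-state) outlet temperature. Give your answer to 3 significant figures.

17.4 °C

Energy balance: M c_p dT/dt = ṁ c_p (T_in − T) + 46.8.
At steady state dT/dt = 0 ⇒ T_ss = T_in + Q̇/(ṁ c_p) = 13.3 + 46.8/(3.21·3.59) = 17.361 °C.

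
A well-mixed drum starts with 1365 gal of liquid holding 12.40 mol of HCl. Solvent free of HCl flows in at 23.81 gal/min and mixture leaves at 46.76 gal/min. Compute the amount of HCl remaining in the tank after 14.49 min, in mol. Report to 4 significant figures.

Let m(t) be the amount of HCl. Volume: V(t) = V₀ + (Q_in − Q_out) t = 1365 − 22.9500 t; V(14.49) = 1032.45 gal.
Solute balance: dm/dt = 0 − Q_out C = −Q_out m/V(t).
Separate: dm/m = −Q_out dt/V(t) ⇒ ln(m/m₀) = −(Q_out/(Q_in−Q_out)) ln(V/V₀).
m = m₀ (V₀/V)^(Q_out/(Q_in−Q_out)) = 12.40 × (1365/1032.45)^(-2.03747) = 7.02028 mol.

7.020 mol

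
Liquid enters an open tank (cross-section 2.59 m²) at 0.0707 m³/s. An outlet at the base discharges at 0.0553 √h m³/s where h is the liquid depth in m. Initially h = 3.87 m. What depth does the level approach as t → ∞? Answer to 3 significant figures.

Level balance: A dh/dt = 0.0707 − 0.0553 √h. Setting dh/dt = 0:
Q_in = 0.0553 √h_ss ⇒ √h_ss = 0.0707/0.0553 = 1.2785.
h_ss = 1.2785² = 1.6345 m. (Since h₀ = 3.87 m > h_ss, the level will fall toward this value.)

1.63 m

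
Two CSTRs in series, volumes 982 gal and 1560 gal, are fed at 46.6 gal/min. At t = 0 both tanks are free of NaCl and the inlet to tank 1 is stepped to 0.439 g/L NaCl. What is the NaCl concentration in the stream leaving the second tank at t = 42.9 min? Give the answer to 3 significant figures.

0.207 g/L

Time constants: τᵢ = Vᵢ/Q for each well-mixed tank.
τ₁ = 982/46.6 = 21.073 min; τ₂ = 1560/46.6 = 33.476 min.
Tank 1: C₁ = C_in(1 − e^(−t/τ₁)). Tank 2 (τ₁ ≠ τ₂): C₂ = C_in[1 − (τ₁ e^(−t/τ₁) − τ₂ e^(−t/τ₂))/(τ₁ − τ₂)].
At t = 42.9: e^(−t/τ₁) = 0.13058, e^(−t/τ₂) = 0.27762.
C₂ = 0.439·[1 − (21.073·0.13058 − 33.476·0.27762)/(-12.403)] = 0.439·0.47256 = 0.20745 g/L.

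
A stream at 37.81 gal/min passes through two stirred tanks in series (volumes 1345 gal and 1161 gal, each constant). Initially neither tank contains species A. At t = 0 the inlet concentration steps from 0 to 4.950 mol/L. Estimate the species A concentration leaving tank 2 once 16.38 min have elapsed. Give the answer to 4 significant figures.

Each tank obeys Vᵢ dCᵢ/dt = Q(Cᵢ₋₁ − Cᵢ), so τᵢ = Vᵢ/Q.
τ₁ = 1345/37.81 = 35.5726 min; τ₂ = 1161/37.81 = 30.7062 min.
Tank 1: C₁ = C_in(1 − e^(−t/τ₁)). Tank 2 (τ₁ ≠ τ₂): C₂ = C_in[1 − (τ₁ e^(−t/τ₁) − τ₂ e^(−t/τ₂))/(τ₁ − τ₂)].
At t = 16.38: e^(−t/τ₁) = 0.630989, e^(−t/τ₂) = 0.586582.
C₂ = 4.950·[1 − (35.5726·0.630989 − 30.7062·0.586582)/(4.86644)] = 4.950·0.0888099 = 0.439609 mol/L.

0.4396 mol/L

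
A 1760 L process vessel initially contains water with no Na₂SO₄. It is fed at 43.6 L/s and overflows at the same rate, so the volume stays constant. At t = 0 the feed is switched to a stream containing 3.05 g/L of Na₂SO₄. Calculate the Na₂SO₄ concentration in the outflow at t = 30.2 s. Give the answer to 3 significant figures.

1.61 g/L

Transient balance on the dissolved component: V dC/dt = Q(C_in − C).
Time constant τ = V/Q = 1760/43.6 = 40.367 s.
Integrating: C(t) = C_in + (C₀ − C_in) e^(−t/τ).
C(30.2) = 3.05 + (0 − 3.05)·e^(−30.2/40.367) = 3.05 + (-3.0500)·0.47325 = 1.6066 g/L.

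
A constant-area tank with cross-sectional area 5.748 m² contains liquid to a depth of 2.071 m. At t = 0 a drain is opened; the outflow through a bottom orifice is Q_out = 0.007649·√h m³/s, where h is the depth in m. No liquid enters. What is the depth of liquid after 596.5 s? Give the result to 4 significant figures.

1.086 m

With no inflow, A dh/dt = −0.007649 √h.
∫ h^(−1/2) dh = −(0.007649/A) ∫ dt, giving 2√h = 2√h₀ − (0.007649/A) t.
√h = √2.071 − 0.007649·596.5/(2·5.748) = 1.43910 − 0.396888 = 1.04221.
h = 1.04221² = 1.08620 m.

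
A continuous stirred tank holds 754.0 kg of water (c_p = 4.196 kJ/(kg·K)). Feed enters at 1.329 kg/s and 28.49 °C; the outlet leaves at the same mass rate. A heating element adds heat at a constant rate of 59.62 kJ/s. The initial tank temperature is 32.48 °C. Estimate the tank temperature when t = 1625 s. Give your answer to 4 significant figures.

38.80 °C

M c_p dT/dt = ṁ c_p (T_in − T) + Q̇.
τ = M/ṁ = 567.344 s; T_ss = T_in + Q̇/(ṁ c_p) = 28.49 + 59.62/(1.329·4.196) = 39.1813 °C.
T approaches T_ss exponentially: T(t) = T_ss + (T₀ − T_ss) e^(−t/τ).
T(1625) = 39.1813 + (-6.70132)·e^(−1625/567.344) = 39.1813 + (-6.70132)·0.0570274 = 38.7992 °C.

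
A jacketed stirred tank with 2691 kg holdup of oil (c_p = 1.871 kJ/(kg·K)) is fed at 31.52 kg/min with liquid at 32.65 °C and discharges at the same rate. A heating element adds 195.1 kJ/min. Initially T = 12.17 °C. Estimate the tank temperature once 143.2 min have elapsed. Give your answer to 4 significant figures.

31.51 °C

M c_p dT/dt = ṁ c_p (T_in − T) + Q̇.
Rearrange: dT/dt = (T_ss − T)/τ with τ = M/ṁ = 85.3744 min and T_ss = T_in + Q̇/(ṁ c_p) = 35.9582 °C.
T approaches T_ss exponentially: T(t) = T_ss + (T₀ − T_ss) e^(−t/τ).
T(143.2) = 35.9582 + (-23.7882)·e^(−143.2/85.3744) = 35.9582 + (-23.7882)·0.186874 = 31.5128 °C.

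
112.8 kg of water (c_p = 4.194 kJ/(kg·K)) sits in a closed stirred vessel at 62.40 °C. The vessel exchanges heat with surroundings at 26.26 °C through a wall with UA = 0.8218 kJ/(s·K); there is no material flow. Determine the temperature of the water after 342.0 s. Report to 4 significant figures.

M c_p dT/dt = −UA(T − T_amb).
dT/dt = (T_ss − T)/τ with T_ss = T_amb = 26.2600 °C, τ = M c_p/UA = 112.8·4.194/0.8218 = 575.667 s.
T approaches T_ss exponentially: T(t) = T_ss + (T₀ − T_ss) e^(−t/τ).
T(342.0) = 26.2600 + (36.1400)·0.552063 = 46.2116 °C.

46.21 °C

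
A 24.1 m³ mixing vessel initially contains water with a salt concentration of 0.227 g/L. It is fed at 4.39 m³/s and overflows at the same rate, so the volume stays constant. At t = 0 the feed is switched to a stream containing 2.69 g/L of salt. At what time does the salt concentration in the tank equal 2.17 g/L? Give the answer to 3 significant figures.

8.54 s

Species balance: V dC/dt = Q(C_in − C) ⇒ τ = V/Q = 5.4897 s.
C(t) = C_in + (C₀ − C_in) e^(−t/τ). Set C = 2.17 and solve for t:
e^(−t/τ) = (C − C_in)/(C₀ − C_in) = (2.17 − 2.69)/(0.227 − 2.69) = 0.21112
t = −τ ln(…) = 5.4897 × 1.5553 = 8.5382 s.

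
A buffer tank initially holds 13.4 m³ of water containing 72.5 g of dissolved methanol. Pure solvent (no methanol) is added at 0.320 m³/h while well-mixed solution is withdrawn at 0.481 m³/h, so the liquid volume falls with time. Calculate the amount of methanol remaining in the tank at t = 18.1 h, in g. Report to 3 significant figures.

Total volume: dV/dt = Q_in − Q_out = -0.16100 m³/h, so V(t) = 13.4 − 0.16100 t and V(18.1) = 10.486 m³.
Solute balance: dm/dt = 0 − Q_out C = −Q_out m/V(t).
dm/m = −Q_out dt/(V₀ − 0.16100 t); integrating gives ln(m/m₀) = −(Q_out/(Q_in−Q_out)) ln(V/V₀).
m = m₀ (V₀/V)^(Q_out/(Q_in−Q_out)) = 72.5 × (13.4/10.486)^(-2.9876) = 34.847 g.

34.8 g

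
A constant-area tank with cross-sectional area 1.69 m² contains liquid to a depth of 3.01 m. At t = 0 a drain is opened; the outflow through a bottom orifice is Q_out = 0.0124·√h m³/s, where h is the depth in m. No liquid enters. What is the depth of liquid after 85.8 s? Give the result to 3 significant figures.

2.02 m

With no inflow, A dh/dt = −0.0124 √h.
This is separable: 2 d(√h)/dt = −0.0124/A, so √h = √h₀ − (0.0124/(2A)) t.
√h = √3.01 − 0.0124·85.8/(2·1.69) = 1.7349 − 0.31477 = 1.4202.
h = 1.4202² = 2.0169 m.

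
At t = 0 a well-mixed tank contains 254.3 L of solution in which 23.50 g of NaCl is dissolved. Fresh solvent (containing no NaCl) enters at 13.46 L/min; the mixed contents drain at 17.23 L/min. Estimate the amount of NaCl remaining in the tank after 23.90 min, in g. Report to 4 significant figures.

3.183 g

Total volume: dV/dt = Q_in − Q_out = -3.77000 L/min, so V(t) = 254.3 − 3.77000 t and V(23.90) = 164.197 L.
No NaCl enters, so dm/dt = −Q_out · (m/V).
dm/m = −Q_out dt/(V₀ − 3.77000 t); integrating gives ln(m/m₀) = −(Q_out/(Q_in−Q_out)) ln(V/V₀).
m = m₀ (V₀/V)^(Q_out/(Q_in−Q_out)) = 23.50 × (254.3/164.197)^(-4.57029) = 3.18272 g.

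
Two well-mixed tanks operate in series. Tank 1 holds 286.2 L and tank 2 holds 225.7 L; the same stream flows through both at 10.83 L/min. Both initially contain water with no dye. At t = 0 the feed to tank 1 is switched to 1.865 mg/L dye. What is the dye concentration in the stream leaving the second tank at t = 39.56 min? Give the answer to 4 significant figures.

Time constants: τᵢ = Vᵢ/Q for each well-mixed tank.
τ₁ = 286.2/10.83 = 26.4266 min; τ₂ = 225.7/10.83 = 20.8403 min.
Tank 1: C₁ = C_in(1 − e^(−t/τ₁)). Tank 2 (τ₁ ≠ τ₂): C₂ = C_in[1 − (τ₁ e^(−t/τ₁) − τ₂ e^(−t/τ₂))/(τ₁ − τ₂)].
At t = 39.56: e^(−t/τ₁) = 0.223806, e^(−t/τ₂) = 0.149831.
C₂ = 1.865·[1 − (26.4266·0.223806 − 20.8403·0.149831)/(5.58633)] = 1.865·0.500225 = 0.932919 mg/L.

0.9329 mg/L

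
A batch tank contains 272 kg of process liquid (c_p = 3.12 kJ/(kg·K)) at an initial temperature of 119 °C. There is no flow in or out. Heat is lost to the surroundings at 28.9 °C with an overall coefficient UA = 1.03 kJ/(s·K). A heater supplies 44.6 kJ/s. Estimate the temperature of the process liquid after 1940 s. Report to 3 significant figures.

M c_p dT/dt = −UA(T − T_amb) + Q̇.
dT/dt = (T_ss − T)/τ with T_ss = T_amb + Q̇/UA = 28.9 + 44.6/1.03 = 72.201 °C, τ = M c_p/UA = 272·3.12/1.03 = 823.92 s.
Integrating: T(t) = T_ss + (T₀ − T_ss) e^(−t/τ).
T(1940) = 72.201 + (46.799)·0.094932 = 76.644 °C.

76.6 °C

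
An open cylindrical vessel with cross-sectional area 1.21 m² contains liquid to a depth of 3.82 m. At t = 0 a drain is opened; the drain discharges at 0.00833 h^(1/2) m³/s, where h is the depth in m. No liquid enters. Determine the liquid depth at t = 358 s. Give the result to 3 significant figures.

0.522 m

Accumulation of liquid (constant cross-section A): A dh/dt = −0.00833 √h.
This is separable: 2 d(√h)/dt = −0.00833/A, so √h = √h₀ − (0.00833/(2A)) t.
√h = √3.82 − 0.00833·358/(2·1.21) = 1.9545 − 1.2323 = 0.72219.
h = 0.72219² = 0.52156 m.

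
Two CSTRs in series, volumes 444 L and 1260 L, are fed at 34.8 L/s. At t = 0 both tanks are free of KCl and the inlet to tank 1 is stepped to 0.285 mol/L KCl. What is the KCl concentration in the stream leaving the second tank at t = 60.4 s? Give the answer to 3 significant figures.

Time constants: τᵢ = Vᵢ/Q for each well-mixed tank.
τ₁ = 444/34.8 = 12.759 s; τ₂ = 1260/34.8 = 36.207 s.
Tank 1: C₁ = C_in(1 − e^(−t/τ₁)). Tank 2 (τ₁ ≠ τ₂): C₂ = C_in[1 − (τ₁ e^(−t/τ₁) − τ₂ e^(−t/τ₂))/(τ₁ − τ₂)].
At t = 60.4: e^(−t/τ₁) = 0.0087908, e^(−t/τ₂) = 0.18859.
C₂ = 0.285·[1 − (12.759·0.0087908 − 36.207·0.18859)/(-23.448)] = 0.285·0.71358 = 0.20337 mol/L.

0.203 mol/L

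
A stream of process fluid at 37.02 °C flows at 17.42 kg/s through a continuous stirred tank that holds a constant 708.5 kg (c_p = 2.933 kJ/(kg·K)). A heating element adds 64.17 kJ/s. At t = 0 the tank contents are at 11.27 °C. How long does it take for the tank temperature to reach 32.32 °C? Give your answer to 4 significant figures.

61.48 s

First-law balance (no shaft work): M c_p dT/dt = ṁ c_p (T_in − T) + 64.17.
τ = M/ṁ = 40.6716 s; T_ss = T_in + Q̇/(ṁ c_p) = 38.2759 °C.
T(t) = T_ss + (T₀ − T_ss) e^(−t/τ). Set T = 32.32:
e^(−t/τ) = (32.32 − 38.2759)/(11.27 − 38.2759) = 0.220542
t = −40.6716 · ln(0.220542) = 61.4820 s.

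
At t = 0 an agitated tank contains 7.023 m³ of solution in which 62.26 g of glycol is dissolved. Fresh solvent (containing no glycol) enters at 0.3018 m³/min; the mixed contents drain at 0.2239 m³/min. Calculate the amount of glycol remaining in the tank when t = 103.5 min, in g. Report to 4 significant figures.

Total volume: dV/dt = Q_in − Q_out = 0.0779000 m³/min, so V(t) = 7.023 + 0.0779000 t and V(103.5) = 15.0857 m³.
No glycol enters, so dm/dt = −Q_out · (m/V).
dm/m = −Q_out dt/(V₀ + 0.0779000 t); integrating gives ln(m/m₀) = −(Q_out/(Q_in−Q_out)) ln(V/V₀).
m = m₀ (V₀/V)^(Q_out/(Q_in−Q_out)) = 62.26 × (7.023/15.0857)^(2.87420) = 6.91603 g.

6.916 g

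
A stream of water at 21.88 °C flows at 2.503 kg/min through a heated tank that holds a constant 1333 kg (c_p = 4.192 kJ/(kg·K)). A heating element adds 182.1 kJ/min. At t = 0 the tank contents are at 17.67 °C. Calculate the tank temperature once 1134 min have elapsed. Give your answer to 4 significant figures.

36.67 °C

M c_p dT/dt = ṁ c_p (T_in − T) + Q̇.
τ = M/ṁ = 532.561 min; T_ss = T_in + Q̇/(ṁ c_p) = 21.88 + 182.1/(2.503·4.192) = 39.2351 °C.
This is linear first-order; T(t) = T_ss + (T₀ − T_ss) e^(−t/τ).
T(1134) = 39.2351 + (-21.5651)·e^(−1134/532.561) = 39.2351 + (-21.5651)·0.118916 = 36.6707 °C.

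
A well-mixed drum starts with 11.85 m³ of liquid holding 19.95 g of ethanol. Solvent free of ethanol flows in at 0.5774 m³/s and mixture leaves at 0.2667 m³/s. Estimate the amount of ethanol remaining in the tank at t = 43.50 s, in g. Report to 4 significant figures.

Total volume: dV/dt = Q_in − Q_out = 0.310700 m³/s, so V(t) = 11.85 + 0.310700 t and V(43.50) = 25.3655 m³.
Species balance (pure solvent in): dm/dt = −Q_out · m/V(t).
Separate: dm/m = −Q_out dt/V(t) ⇒ ln(m/m₀) = −(Q_out/(Q_in−Q_out)) ln(V/V₀).
m = m₀ (V₀/V)^(Q_out/(Q_in−Q_out)) = 19.95 × (11.85/25.3655)^(0.858384) = 10.3807 g.

10.38 g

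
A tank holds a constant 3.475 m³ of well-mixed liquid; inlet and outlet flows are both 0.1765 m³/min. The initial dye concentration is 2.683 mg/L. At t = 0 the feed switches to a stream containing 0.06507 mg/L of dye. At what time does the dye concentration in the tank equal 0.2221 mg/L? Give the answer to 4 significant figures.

Species balance: V dC/dt = Q(C_in − C) ⇒ τ = V/Q = 19.6884 min.
C(t) = C_in + (C₀ − C_in) e^(−t/τ). Set C = 0.2221 and solve for t:
e^(−t/τ) = (C − C_in)/(C₀ − C_in) = (0.2221 − 0.06507)/(2.683 − 0.06507) = 0.0599825
t = −τ ln(…) = 19.6884 × 2.81370 = 55.3973 min.

55.40 min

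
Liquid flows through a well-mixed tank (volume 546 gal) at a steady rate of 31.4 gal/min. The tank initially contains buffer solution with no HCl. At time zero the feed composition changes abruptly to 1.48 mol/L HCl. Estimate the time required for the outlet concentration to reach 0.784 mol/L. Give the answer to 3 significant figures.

13.1 min

Transient balance on the dissolved component: V dC/dt = Q(C_in − C), so τ = V/Q = 17.389 min.
C(t) = C_in + (C₀ − C_in) e^(−t/τ). Set C = 0.784 and solve for t:
e^(−t/τ) = (C − C_in)/(C₀ − C_in) = (0.784 − 1.48)/(0 − 1.48) = 0.47027
t = −τ ln(…) = 17.389 × 0.75445 = 13.119 min.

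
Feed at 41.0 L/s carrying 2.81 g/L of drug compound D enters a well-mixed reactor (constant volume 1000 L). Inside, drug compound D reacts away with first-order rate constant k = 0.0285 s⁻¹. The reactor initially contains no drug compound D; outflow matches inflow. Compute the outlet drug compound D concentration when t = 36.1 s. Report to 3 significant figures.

Accumulation = in − out − consumed: V dC/dt = Q C_in − Q C − k V C.
dC/dt = (Q/V) C_in − (Q/V + k) C; effective rate a = Q/V + k = 0.041000 + 0.0285 = 0.069500 s⁻¹.
C_ss = Q C_in/(Q + kV) = 1.6577 g/L; C(t) = C_ss + (C₀ − C_ss) e^(−a t).
C(36.1) = 1.6577 + (-1.6577)·e^(−0.069500·36.1) = 1.6577 + (-1.6577)·0.081354 = 1.5228 g/L.

1.52 g/L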